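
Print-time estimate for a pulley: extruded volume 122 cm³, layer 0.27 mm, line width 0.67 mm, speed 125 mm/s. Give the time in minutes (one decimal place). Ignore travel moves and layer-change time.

89.9 minutes

Bead cross-section = 0.27 × 0.67, so 0.1809 mm².
Toolpath length = 122 cm³ / 0.1809 mm² = 122000 / 0.1809 = 674405.7 mm.
Print-move time = 674405.7 / 125, so 5395.2 s.
In the requested units: 5395.2 s = 89.9 minutes.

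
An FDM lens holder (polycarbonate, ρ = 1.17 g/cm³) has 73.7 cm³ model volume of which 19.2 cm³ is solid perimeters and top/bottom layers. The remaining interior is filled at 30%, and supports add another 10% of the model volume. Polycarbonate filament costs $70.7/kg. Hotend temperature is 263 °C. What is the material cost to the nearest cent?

Volume inside the shell = 73.7 − 19.2 = 54.5 cm³.
Deposited infill = 0.30 × 54.5 = 16.35 cm³.
Support = 0.10 × 73.7 = 7.37 cm³.
Total printed volume = 19.2 + 16.35 + 7.37 = 42.92 cm³.
Mass = 42.92 × 1.17, so 50.2164 g.
At $70.7/kg: 50.2164/1000 × 70.7 = $3.55.

$3.55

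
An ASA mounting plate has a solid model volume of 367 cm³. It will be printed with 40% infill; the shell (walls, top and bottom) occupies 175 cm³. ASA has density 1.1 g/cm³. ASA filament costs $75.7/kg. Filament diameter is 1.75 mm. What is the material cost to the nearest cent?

$20.97

Interior volume: 367 − 175 → 192 cm³.
Infill volume = 0.40 × 192 = 76.8 cm³.
Total printed volume = 175 + 76.8 = 251.8 cm³.
Mass: 251.8 × 1.1 → 276.98 g.
At $75.7/kg: 276.98/1000 × 75.7 = $20.97.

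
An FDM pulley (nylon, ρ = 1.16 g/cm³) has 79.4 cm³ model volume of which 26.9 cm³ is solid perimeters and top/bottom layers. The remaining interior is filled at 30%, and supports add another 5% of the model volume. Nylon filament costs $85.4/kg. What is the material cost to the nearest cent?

$4.62

Interior volume: 79.4 − 26.9 → 52.5 cm³.
Deposited infill: 0.30 × 52.5 → 15.75 cm³.
Support = 0.05 × 79.4, so 3.97 cm³.
Total extruded: 26.9 + 15.75 + 3.97 → 46.62 cm³.
Mass = 46.62 × 1.16 = 54.0792 g.
At $85.4/kg: 54.0792/1000 × 85.4 = $4.62.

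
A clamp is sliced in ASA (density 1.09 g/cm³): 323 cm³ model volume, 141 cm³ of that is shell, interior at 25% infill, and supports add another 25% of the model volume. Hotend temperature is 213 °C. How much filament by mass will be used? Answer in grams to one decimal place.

291.3 g

Interior volume = 323 − 141, so 182 cm³.
Infill volume = 0.25 × 182 = 45.5 cm³.
Support = 0.25 × 323, so 80.75 cm³.
Total printed volume = 141 + 45.5 + 80.75, so 267.25 cm³.
Mass = 267.25 × 1.09, so 291.3025 g.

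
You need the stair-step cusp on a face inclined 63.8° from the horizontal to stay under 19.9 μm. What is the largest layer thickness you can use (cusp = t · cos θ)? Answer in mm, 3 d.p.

0.045 mm

Layer height = cusp / cos(63.8°) = 0.0199 / 0.4415 = 0.045 mm.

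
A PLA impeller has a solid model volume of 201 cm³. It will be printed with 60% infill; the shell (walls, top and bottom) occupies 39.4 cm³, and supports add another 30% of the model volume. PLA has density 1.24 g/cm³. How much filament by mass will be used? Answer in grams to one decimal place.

243.9 g

Interior volume = 201 − 39.4, so 161.6 cm³.
Deposited infill = 0.60 × 161.6 = 96.96 cm³.
Support = 0.30 × 201, so 60.3 cm³.
Deposited volume = 39.4 + 96.96 + 60.3, so 196.66 cm³.
Mass = 196.66 × 1.24 = 243.8584 g.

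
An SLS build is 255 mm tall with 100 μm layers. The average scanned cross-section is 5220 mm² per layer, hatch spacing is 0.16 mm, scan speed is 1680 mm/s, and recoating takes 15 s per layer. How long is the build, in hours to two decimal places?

24.38 hours

Layer count = ceil(255 / 0.1) = 2550.
Per-layer scan distance: 5220 / 0.16 → 32625 mm.
Per-layer scan time: 32625 / 1680 → 19.4196 s.
Per-layer time = 19.4196 + 15, so 34.4196 s.
2550 layers × 34.4196 s/layer = 87769.98 s, i.e. 24.38 hours.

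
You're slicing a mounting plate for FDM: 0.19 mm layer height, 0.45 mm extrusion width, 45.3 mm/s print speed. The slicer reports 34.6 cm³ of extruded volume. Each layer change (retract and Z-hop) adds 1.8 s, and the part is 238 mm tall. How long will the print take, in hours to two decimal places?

Line area = 0.19 × 0.45, so 0.0855 mm².
Path length: 34600 mm³ / 0.0855 mm² → 404678.4 mm.
Extrusion time = 404678.4 / 45.3 = 8933.3 s.
Layer count = ceil(238 / 0.19) = 1253.
Layer-change overhead = 1253 × 1.8, so 2255.4 s.
Altogether 8933.3 + 2255.4 = 11188.7 s, i.e. 3.11 hours.

3.11 hours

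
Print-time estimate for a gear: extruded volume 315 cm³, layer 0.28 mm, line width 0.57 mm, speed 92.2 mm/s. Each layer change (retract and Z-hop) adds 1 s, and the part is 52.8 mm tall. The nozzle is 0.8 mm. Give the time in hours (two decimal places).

Line area = 0.28 × 0.57 = 0.1596 mm².
Total extruded path = 315000/0.1596 = 1973684.2 mm.
Extrusion time: 1973684.2 / 92.2 → 21406.6 s.
Layers = ⌈52.8/0.28⌉ = 189.
Non-print overhead = 189 × 1 = 189 s.
Total = 21406.6 + 189 = 21595.6 s = 6.00 hours.

6.00 hours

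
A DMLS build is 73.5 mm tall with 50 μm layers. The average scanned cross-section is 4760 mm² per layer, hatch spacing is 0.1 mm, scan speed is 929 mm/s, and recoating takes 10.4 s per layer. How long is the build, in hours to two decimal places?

25.17 hours

Layers = ⌈73.5/0.05⌉ = 1470.
Hatch length per layer = 4760 / 0.1, so 47600 mm.
Scan time per layer = 47600 / 929, so 51.2379 s.
Per-layer time = 51.2379 + 10.4, so 61.6379 s.
1470 layers × 61.6379 s/layer = 90607.713 s, i.e. 25.17 hours.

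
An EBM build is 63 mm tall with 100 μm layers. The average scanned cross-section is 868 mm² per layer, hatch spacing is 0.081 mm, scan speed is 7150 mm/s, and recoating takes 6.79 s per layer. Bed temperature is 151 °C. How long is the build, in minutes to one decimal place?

Number of layers: 63 / 0.1 → 630 (rounded up).
Per-layer scan distance: 868 / 0.081 → 10716 mm.
Beam time per layer = 10716 / 7150, so 1.4987 s.
Time per layer: 1.4987 + 6.79 → 8.2887 s.
630 layers × 8.2887 s/layer = 5221.881 s, i.e. 87.0 minutes.

87.0 minutes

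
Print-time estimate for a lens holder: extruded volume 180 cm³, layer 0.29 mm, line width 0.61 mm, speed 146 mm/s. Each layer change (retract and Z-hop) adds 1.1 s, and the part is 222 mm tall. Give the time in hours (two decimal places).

2.17 hours

Line area: 0.29 × 0.61 → 0.1769 mm².
Total extruded path = 180000/0.1769 = 1017524 mm.
Extrusion time = 1017524 / 146 = 6969.3 s.
Layers = ⌈222/0.29⌉ = 766.
Non-print overhead: 766 × 1.1 → 842.6 s.
Total = 6969.3 + 842.6 = 7811.9 s = 2.17 hours.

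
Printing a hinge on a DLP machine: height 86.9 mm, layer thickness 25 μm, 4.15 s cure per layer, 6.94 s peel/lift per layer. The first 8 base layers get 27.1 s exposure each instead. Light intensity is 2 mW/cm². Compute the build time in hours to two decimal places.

10.76 hours

Layer count = ceil(86.9 / 0.025) = 3476.
Base layers = 8 × (27.1 + 6.94) = 272.32 s.
Remaining layers = 3468 × (4.15 + 6.94), so 38460.12 s.
Total = 272.32 + 38460.12 = 38732.44 s = 10.76 hours.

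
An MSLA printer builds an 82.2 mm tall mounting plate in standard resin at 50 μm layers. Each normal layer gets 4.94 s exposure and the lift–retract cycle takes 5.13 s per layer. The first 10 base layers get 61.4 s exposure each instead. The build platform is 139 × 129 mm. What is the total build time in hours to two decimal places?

4.76 hours

Layer count = ceil(82.2 / 0.05) = 1644.
Bottom layers = 10 × (61.4 + 5.13) = 665.3 s.
Remaining layers = 1634 × (4.94 + 5.13) = 16454.38 s.
Sum: 665.3 + 16454.38 = 17119.68 s → 4.76 hours.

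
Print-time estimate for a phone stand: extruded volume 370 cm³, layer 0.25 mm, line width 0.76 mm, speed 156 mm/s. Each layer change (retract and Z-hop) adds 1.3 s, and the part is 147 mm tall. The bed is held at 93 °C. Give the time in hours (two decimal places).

Bead cross-section = 0.25 × 0.76 = 0.19 mm².
Total extruded path = 370000/0.19 = 1947368.4 mm.
Print-move time: 1947368.4 / 156 → 12483.1 s.
Layers = ⌈147/0.25⌉ = 588.
Z-hop total = 588 × 1.3, so 764.4 s.
Total = 12483.1 + 764.4 = 13247.5 s = 3.68 hours.

3.68 hours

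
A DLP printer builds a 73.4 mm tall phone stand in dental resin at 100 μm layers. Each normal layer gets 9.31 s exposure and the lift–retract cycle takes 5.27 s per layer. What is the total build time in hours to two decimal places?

2.97 hours

Layers = ⌈73.4/0.1⌉ = 734.
Per-layer time = 9.31 + 5.27, so 14.58 s.
Build time: 734 × 14.58 s = 10701.72 s, i.e. 2.97 hours.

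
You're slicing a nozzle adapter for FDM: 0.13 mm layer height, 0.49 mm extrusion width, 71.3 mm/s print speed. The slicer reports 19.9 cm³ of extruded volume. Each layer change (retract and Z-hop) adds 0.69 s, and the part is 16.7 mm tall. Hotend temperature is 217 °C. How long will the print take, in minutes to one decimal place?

Extrusion cross-section: 0.13 × 0.49 → 0.0637 mm².
Path length: 19900 mm³ / 0.0637 mm² → 312401.9 mm.
Time extruding: 312401.9 / 71.3 → 4381.5 s.
Number of layers: 16.7 / 0.13 → 129 (rounded up).
Non-print overhead = 129 × 0.69 = 89.01 s.
Total = 4381.5 + 89.01 = 4470.51 s = 74.5 minutes.

74.5 minutes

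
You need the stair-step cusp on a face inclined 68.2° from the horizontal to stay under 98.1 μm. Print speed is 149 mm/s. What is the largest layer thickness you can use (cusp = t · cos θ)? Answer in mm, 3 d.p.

0.264 mm

Layer height = cusp / cos(68.2°) = 0.0981 / 0.3714 = 0.264 mm.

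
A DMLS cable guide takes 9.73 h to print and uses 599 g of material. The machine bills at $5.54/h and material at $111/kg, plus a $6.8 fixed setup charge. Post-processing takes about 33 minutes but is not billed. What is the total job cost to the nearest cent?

$127.19

Machine cost = 5.54 × 9.73 = $53.9042.
Material cost: 111 × 599/1000 → $66.489.
Adding setup: 53.9042 + 66.489 + 6.8 → 127.1932 ≈ $127.19.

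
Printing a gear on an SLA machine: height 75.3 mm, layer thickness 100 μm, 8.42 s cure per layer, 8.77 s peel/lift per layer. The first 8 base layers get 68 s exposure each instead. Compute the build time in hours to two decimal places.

3.73 hours

Number of layers: 75.3 / 0.1 → 753 (rounded up).
Base layers = 8 × (68 + 8.77), so 614.16 s.
Normal layers: 745 × (8.42 + 8.77) → 12806.55 s.
Sum: 614.16 + 12806.55 = 13420.71 s → 3.73 hours.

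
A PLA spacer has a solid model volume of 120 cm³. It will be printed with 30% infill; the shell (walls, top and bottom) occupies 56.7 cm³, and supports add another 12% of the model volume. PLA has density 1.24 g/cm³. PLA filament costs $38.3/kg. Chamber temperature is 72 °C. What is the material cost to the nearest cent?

Volume inside the shell: 120 − 56.7 → 63.3 cm³.
Infill deposited: 0.30 × 63.3 → 18.99 cm³.
Support = 0.12 × 120, so 14.4 cm³.
Total extruded = 56.7 + 18.99 + 14.4, so 90.09 cm³.
Mass = 90.09 × 1.24, so 111.7116 g.
Cost = 111.7116 g / 1000 × $38.3/kg = $4.28.

$4.28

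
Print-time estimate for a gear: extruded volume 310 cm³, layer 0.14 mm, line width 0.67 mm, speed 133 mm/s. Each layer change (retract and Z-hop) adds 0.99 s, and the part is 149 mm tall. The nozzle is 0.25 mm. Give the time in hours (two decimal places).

Bead cross-section: 0.14 × 0.67 → 0.0938 mm².
Toolpath length = 310 cm³ / 0.0938 mm² = 310000 / 0.0938 = 3304904.1 mm.
Time extruding = 3304904.1 / 133 = 24848.9 s.
Layer count = ceil(149 / 0.14) = 1065.
Non-print overhead = 1065 × 0.99, so 1054.35 s.
Altogether 24848.9 + 1054.35 = 25903.25 s, i.e. 7.20 hours.

7.20 hours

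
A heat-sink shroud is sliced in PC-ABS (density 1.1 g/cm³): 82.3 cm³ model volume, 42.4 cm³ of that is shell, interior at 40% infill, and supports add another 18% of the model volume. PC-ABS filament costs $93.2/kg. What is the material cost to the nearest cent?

Volume inside the shell = 82.3 − 42.4, so 39.9 cm³.
Infill volume = 0.40 × 39.9, so 15.96 cm³.
Support = 0.18 × 82.3, so 14.814 cm³.
Total printed volume = 42.4 + 15.96 + 14.814 = 73.174 cm³.
Mass = 73.174 × 1.1, so 80.4914 g.
At $93.2/kg: 80.4914/1000 × 93.2 = $7.50.

$7.50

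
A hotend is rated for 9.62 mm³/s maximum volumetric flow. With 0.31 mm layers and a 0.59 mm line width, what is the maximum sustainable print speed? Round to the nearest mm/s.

A: 0.31 × 0.59 → 0.1829 mm².
v_max = Q/A = 9.62/0.1829 = 52.60 mm/s → 53 mm/s.

53 mm/s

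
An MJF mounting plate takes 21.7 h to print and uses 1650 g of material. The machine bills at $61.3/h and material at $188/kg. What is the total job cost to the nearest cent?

Machine cost = 61.3 × 21.7, so $1330.21.
Material cost = 188 × 1650/1000 = $310.20.
Job cost: 1330.21 + 310.20 = $1640.41.

$1640.41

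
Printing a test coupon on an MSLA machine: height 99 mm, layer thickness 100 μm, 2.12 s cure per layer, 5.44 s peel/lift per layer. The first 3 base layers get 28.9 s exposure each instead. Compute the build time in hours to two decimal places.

Layers = ⌈99/0.1⌉ = 990.
Bottom layers = 3 × (28.9 + 5.44) = 103.02 s.
Normal layers = 987 × (2.12 + 5.44) = 7461.72 s.
Total = 103.02 + 7461.72 = 7564.74 s = 2.10 hours.

2.10 hours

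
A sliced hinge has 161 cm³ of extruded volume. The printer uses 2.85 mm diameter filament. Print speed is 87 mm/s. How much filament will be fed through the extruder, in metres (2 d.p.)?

A = π r² = π × 1.425² = 6.3794 mm².
Length = 161 cm³ / 6.3794 mm² = 161000 / 6.3794 = 25237.48 mm = 25.24 m.

25.24 m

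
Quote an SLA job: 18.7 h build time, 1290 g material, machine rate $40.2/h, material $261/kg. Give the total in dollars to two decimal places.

Machine cost = 40.2 × 18.7, so $751.74.
Material charge = 261 × 1290/1000 = $336.69.
Job cost: 751.74 + 336.69 = $1088.43.

$1088.43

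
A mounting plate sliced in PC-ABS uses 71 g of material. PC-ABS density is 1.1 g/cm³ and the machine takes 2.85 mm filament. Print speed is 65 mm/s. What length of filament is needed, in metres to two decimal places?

10.12 m

Volume = 71 g / 1.1 g·cm⁻³ = 64.5455 cm³ = 64545.5 mm³.
A = π r² = π × 1.425² = 6.3794 mm².
L = V/A = 64545.5/6.3794 = 10117.8 mm → 10.12 m.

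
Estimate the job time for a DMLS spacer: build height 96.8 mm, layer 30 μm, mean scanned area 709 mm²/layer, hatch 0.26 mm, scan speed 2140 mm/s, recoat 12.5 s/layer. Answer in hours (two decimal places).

Layer count = ceil(96.8 / 0.03) = 3227.
Scan path per layer = 709 / 0.26 = 2726.9 mm.
Laser time per layer = 2726.9 / 2140 = 1.2743 s.
Layer cycle = 1.2743 + 12.5 = 13.7743 s.
3227 layers × 13.7743 s/layer = 44449.6661 s, i.e. 12.35 hours.

12.35 hours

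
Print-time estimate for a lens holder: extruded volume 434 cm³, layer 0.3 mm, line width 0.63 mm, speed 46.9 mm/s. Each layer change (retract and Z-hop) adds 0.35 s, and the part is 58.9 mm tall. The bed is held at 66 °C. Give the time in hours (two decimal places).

13.62 hours

Line area = 0.3 × 0.63, so 0.189 mm².
Toolpath length = 434 cm³ / 0.189 mm² = 434000 / 0.189 = 2296296.3 mm.
Extrusion time = 2296296.3 / 46.9 = 48961.5 s.
Layer count = ceil(58.9 / 0.3) = 197.
Z-hop total = 197 × 0.35, so 68.95 s.
Total = 48961.5 + 68.95 = 49030.45 s = 13.62 hours.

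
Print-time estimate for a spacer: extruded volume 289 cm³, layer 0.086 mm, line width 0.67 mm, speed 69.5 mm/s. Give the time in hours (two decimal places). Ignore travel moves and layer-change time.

20.05 hours

Line area = 0.086 × 0.67, so 0.05762 mm².
Total extruded path = 289000/0.05762 = 5015619.6 mm.
Print-move time: 5015619.6 / 69.5 → 72167.2 s.
Converting: 72167.2 s = 20.05 hours.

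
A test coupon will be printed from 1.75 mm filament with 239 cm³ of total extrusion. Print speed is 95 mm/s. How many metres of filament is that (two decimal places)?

Cross-section of 1.75 mm filament: π·(1.75/2)² = 2.4053 mm².
Length = 239 cm³ / 2.4053 mm² = 239000 / 2.4053 = 99363.9 mm = 99.36 m.

99.36 m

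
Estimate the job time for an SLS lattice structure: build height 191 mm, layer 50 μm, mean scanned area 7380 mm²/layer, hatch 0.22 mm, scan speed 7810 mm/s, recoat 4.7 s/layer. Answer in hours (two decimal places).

Layers = ⌈191/0.05⌉ = 3820.
Per-layer scan distance = 7380 / 0.22 = 33545.5 mm.
Laser time per layer: 33545.5 / 7810 → 4.2952 s.
Time per layer = 4.2952 + 4.7, so 8.9952 s.
Total: 3820 × 8.9952 s = 34361.664 s → 9.54 hours.

9.54 hours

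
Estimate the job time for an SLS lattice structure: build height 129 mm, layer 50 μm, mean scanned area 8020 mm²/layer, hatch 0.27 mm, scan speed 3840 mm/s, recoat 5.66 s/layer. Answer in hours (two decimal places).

Number of layers: 129 / 0.05 → 2580 (rounded up).
Hatch length per layer: 8020 / 0.27 → 29703.7 mm.
Laser time per layer: 29703.7 / 3840 → 7.7353 s.
Layer cycle = 7.7353 + 5.66 = 13.3953 s.
Total: 2580 × 13.3953 s = 34559.874 s → 9.60 hours.

9.60 hours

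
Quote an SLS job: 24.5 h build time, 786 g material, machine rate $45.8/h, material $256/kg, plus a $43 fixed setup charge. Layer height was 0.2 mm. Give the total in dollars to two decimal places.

Machine-time cost = 45.8 × 24.5 = $1122.10.
Material charge: 256 × 786/1000 → $201.216.
Adding setup: 1122.10 + 201.216 + 43 → 1366.316 ≈ $1366.32.

$1366.32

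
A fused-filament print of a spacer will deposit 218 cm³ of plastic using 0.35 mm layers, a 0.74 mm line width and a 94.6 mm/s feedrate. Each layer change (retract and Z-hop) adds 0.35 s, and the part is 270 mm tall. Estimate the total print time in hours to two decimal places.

2.55 hours

Bead cross-section = 0.35 × 0.74 = 0.259 mm².
Toolpath length = 218 cm³ / 0.259 mm² = 218000 / 0.259 = 841698.8 mm.
Print-move time = 841698.8 / 94.6, so 8897.5 s.
Layers = ⌈270/0.35⌉ = 772.
Z-hop total = 772 × 0.35, so 270.2 s.
Altogether 8897.5 + 270.2 = 9167.7 s, i.e. 2.55 hours.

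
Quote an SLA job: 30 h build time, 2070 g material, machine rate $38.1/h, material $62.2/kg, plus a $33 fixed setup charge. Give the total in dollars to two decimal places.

Machine cost = 38.1 × 30, so $1143.00.
Material charge: 62.2 × 2070/1000 → $128.754.
Adding setup: 1143.00 + 128.754 + 33 → 1304.754 ≈ $1304.75.

$1304.75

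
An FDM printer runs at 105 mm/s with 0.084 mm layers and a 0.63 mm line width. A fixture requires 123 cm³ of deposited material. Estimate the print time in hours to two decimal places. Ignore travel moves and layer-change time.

6.15 hours

Line area: 0.084 × 0.63 → 0.05292 mm².
Total extruded path = 123000/0.05292 = 2324263 mm.
Time extruding = 2324263 / 105, so 22135.8 s.
Converting: 22135.8 s = 6.15 hours.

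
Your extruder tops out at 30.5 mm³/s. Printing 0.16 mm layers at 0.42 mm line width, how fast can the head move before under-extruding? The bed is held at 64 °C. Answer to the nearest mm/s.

454 mm/s

A = 0.16 × 0.42 = 0.0672 mm².
v_max = Q/A = 30.5/0.0672 = 453.87 mm/s → 454 mm/s.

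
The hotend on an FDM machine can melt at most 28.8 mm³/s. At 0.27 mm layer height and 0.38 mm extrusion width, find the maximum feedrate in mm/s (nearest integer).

281 mm/s

Extrusion cross-section = 0.27 × 0.38 = 0.1026 mm².
v_max = Q/A = 28.8/0.1026 = 280.70 mm/s → 281 mm/s.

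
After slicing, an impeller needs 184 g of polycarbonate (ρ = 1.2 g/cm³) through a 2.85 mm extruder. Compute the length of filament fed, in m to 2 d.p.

24.04 m

Extruded volume: 184/1.2 = 153.3333 cm³ (153333.3 mm³).
Filament cross-section = π × (2.85/2)² = 6.3794 mm².
L = V/A = 153333.3/6.3794 = 24035.69 mm → 24.04 m.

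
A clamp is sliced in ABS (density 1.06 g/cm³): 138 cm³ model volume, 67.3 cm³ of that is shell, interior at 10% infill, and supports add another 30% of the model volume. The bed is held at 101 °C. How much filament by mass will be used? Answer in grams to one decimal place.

Volume inside the shell = 138 − 67.3, so 70.7 cm³.
Infill volume: 0.10 × 70.7 → 7.07 cm³.
Support = 0.30 × 138 = 41.4 cm³.
Deposited volume = 67.3 + 7.07 + 41.4 = 115.77 cm³.
Mass = 115.77 × 1.06, so 122.7162 g.

122.7 g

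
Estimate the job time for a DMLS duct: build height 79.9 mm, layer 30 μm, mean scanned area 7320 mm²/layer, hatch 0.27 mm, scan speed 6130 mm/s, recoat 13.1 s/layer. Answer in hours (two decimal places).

Layer count = ceil(79.9 / 0.03) = 2664.
Scan path per layer = 7320 / 0.27, so 27111.1 mm.
Scan time per layer = 27111.1 / 6130 = 4.4227 s.
Per-layer time: 4.4227 + 13.1 → 17.5227 s.
Build time = 2664 × 17.5227 = 46680.4728 s = 12.97 hours.

12.97 hours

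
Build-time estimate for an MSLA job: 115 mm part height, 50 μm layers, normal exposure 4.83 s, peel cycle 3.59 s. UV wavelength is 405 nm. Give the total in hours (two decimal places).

Number of layers: 115 / 0.05 → 2300 (rounded up).
Cycle time: 4.83 + 3.59 → 8.42 s.
Build time: 2300 × 8.42 s = 19366 s, i.e. 5.38 hours.

5.38 hours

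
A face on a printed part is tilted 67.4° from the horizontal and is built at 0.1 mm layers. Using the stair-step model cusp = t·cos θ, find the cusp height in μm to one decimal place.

Cusp = layer height × cos(67.4°) = 0.1 × 0.3843 = 0.03843 mm = 38.4 μm.

38.4 μm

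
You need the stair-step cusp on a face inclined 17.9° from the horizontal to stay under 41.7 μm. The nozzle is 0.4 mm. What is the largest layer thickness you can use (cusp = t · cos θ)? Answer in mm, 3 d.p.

Layer height = cusp / cos(17.9°) = 0.0417 / 0.9516 = 0.044 mm.

0.044 mm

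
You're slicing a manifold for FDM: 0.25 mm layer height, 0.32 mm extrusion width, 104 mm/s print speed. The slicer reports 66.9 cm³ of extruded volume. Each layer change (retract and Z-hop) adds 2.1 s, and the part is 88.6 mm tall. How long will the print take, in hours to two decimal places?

Extrusion cross-section = 0.25 × 0.32 = 0.08 mm².
Path length: 66900 mm³ / 0.08 mm² → 836250 mm.
Print-move time: 836250 / 104 → 8040.9 s.
Layer count = ceil(88.6 / 0.25) = 355.
Non-print overhead: 355 × 2.1 → 745.5 s.
Altogether 8040.9 + 745.5 = 8786.4 s, i.e. 2.44 hours.

2.44 hours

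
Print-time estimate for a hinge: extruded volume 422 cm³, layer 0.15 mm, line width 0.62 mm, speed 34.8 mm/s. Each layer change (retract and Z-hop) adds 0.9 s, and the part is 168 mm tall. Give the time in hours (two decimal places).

Extrusion cross-section = 0.15 × 0.62 = 0.093 mm².
Total extruded path = 422000/0.093 = 4537634.4 mm.
Print-move time = 4537634.4 / 34.8, so 130391.8 s.
Layers = ⌈168/0.15⌉ = 1120.
Non-print overhead: 1120 × 0.9 → 1008 s.
Total = 130391.8 + 1008 = 131399.8 s = 36.50 hours.

36.50 hours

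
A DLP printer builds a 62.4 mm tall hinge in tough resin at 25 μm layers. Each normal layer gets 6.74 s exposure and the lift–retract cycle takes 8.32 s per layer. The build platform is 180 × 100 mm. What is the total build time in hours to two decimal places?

10.44 hours

Number of layers: 62.4 / 0.025 → 2496 (rounded up).
Cycle time = 6.74 + 8.32, so 15.06 s.
Build time: 2496 × 15.06 s = 37589.76 s, i.e. 10.44 hours.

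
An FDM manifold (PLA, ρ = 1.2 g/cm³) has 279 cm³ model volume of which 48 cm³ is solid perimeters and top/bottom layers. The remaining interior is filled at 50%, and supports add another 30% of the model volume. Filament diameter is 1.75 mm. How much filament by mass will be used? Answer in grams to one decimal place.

296.6 g

Infill region = 279 − 48, so 231 cm³.
Infill volume = 0.50 × 231 = 115.5 cm³.
Support = 0.30 × 279 = 83.7 cm³.
Deposited volume = 48 + 115.5 + 83.7 = 247.2 cm³.
Mass: 247.2 × 1.2 → 296.64 g.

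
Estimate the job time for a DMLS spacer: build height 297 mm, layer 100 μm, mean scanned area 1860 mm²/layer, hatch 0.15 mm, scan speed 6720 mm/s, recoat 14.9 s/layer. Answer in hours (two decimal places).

Layers = ⌈297/0.1⌉ = 2970.
Hatch length per layer = 1860 / 0.15 = 12400 mm.
Laser time per layer: 12400 / 6720 → 1.8452 s.
Per-layer time: 1.8452 + 14.9 → 16.7452 s.
2970 layers × 16.7452 s/layer = 49733.244 s, i.e. 13.81 hours.

13.81 hours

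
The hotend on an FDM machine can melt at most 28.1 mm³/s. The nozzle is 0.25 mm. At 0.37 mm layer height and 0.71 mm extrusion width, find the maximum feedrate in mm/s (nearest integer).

Extrusion cross-section = 0.37 × 0.71 = 0.2627 mm².
v_max = Q/A = 28.1/0.2627 = 106.97 mm/s → 107 mm/s.

107 mm/s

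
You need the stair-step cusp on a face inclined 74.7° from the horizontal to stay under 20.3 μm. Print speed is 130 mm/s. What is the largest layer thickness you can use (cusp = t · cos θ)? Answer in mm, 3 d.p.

cos(74.7°) = 0.2639; t_max = 0.0203/0.2639 = 0.077 mm.

0.077 mm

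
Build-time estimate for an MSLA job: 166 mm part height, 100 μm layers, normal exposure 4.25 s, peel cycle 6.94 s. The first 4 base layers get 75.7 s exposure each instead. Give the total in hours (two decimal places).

Layers = ⌈166/0.1⌉ = 1660.
Burn-in layers = 4 × (75.7 + 6.94) = 330.56 s.
Remaining layers: 1656 × (4.25 + 6.94) → 18530.64 s.
Sum: 330.56 + 18530.64 = 18861.2 s → 5.24 hours.

5.24 hours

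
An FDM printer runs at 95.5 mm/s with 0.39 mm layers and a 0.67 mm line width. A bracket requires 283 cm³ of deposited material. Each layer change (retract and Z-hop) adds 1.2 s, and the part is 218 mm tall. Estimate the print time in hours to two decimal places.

Bead cross-section = 0.39 × 0.67, so 0.2613 mm².
Total extruded path = 283000/0.2613 = 1083046.3 mm.
Extrusion time = 1083046.3 / 95.5, so 11340.8 s.
Layer count = ceil(218 / 0.39) = 559.
Non-print overhead = 559 × 1.2 = 670.8 s.
Total = 11340.8 + 670.8 = 12011.6 s = 3.34 hours.

3.34 hours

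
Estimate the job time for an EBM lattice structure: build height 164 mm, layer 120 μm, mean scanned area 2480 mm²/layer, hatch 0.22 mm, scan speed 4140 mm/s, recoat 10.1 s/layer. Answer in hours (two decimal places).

Number of layers: 164 / 0.12 → 1367 (rounded up).
Hatch length per layer: 2480 / 0.22 → 11272.7 mm.
Beam time per layer = 11272.7 / 4140, so 2.7229 s.
Per-layer time: 2.7229 + 10.1 → 12.8229 s.
Total: 1367 × 12.8229 s = 17528.9043 s → 4.87 hours.

4.87 hours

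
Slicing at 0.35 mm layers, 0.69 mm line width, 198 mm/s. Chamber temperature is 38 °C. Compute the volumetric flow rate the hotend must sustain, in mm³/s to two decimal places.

Extrusion cross-section = 0.35 × 0.69, so 0.2415 mm².
Volumetric flow = 198 × 0.2415 = 47.82 mm³/s.

47.82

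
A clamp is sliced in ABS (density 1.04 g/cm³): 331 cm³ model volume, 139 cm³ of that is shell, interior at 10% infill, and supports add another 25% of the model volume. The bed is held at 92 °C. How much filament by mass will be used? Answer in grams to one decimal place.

Volume inside the shell = 331 − 139 = 192 cm³.
Deposited infill = 0.10 × 192, so 19.2 cm³.
Support: 0.25 × 331 → 82.75 cm³.
Deposited volume: 139 + 19.2 + 82.75 → 240.95 cm³.
Mass: 240.95 × 1.04 → 250.588 g.

250.6 g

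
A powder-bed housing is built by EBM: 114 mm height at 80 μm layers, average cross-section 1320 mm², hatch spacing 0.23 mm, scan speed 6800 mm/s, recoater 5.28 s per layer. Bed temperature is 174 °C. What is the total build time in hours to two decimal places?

2.42 hours

Layer count = ceil(114 / 0.08) = 1425.
Scan path per layer = 1320 / 0.23, so 5739.1 mm.
Per-layer scan time: 5739.1 / 6800 → 0.844 s.
Time per layer = 0.844 + 5.28 = 6.124 s.
Total: 1425 × 6.124 s = 8726.7 s → 2.42 hours.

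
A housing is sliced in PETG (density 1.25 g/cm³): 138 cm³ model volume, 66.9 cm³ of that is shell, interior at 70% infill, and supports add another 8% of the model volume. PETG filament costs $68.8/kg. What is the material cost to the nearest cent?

Infill region = 138 − 66.9, so 71.1 cm³.
Infill deposited = 0.70 × 71.1 = 49.77 cm³.
Support = 0.08 × 138 = 11.04 cm³.
Total extruded = 66.9 + 49.77 + 11.04 = 127.71 cm³.
Mass = 127.71 × 1.25, so 159.6375 g.
At $68.8/kg: 159.6375/1000 × 68.8 = $10.98.

$10.98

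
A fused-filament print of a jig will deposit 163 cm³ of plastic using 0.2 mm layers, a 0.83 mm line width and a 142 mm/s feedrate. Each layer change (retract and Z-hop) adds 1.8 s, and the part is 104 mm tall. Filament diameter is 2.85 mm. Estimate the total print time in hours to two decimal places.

Extrusion cross-section = 0.2 × 0.83 = 0.166 mm².
Toolpath length = 163 cm³ / 0.166 mm² = 163000 / 0.166 = 981927.7 mm.
Extrusion time = 981927.7 / 142, so 6915 s.
Layers = ⌈104/0.2⌉ = 520.
Non-print overhead = 520 × 1.8 = 936 s.
Total = 6915 + 936 = 7851 s = 2.18 hours.

2.18 hours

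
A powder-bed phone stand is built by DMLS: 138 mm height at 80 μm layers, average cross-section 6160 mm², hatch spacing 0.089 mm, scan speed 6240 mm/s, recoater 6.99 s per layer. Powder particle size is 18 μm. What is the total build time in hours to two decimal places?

8.66 hours

Layer count = ceil(138 / 0.08) = 1725.
Hatch length per layer: 6160 / 0.089 → 69213.5 mm.
Per-layer scan time = 69213.5 / 6240 = 11.0919 s.
Per-layer time = 11.0919 + 6.99, so 18.0819 s.
Build time = 1725 × 18.0819 = 31191.2775 s = 8.66 hours.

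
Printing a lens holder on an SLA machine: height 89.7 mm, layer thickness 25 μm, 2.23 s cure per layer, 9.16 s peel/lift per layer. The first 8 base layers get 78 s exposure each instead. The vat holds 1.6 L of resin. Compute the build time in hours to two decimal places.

Number of layers: 89.7 / 0.025 → 3588 (rounded up).
Bottom layers = 8 × (78 + 9.16), so 697.28 s.
Normal layers = 3580 × (2.23 + 9.16) = 40776.2 s.
Total = 697.28 + 40776.2 = 41473.48 s = 11.52 hours.

11.52 hours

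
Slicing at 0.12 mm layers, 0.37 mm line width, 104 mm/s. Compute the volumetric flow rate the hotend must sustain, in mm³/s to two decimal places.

Extrusion cross-section: 0.12 × 0.37 → 0.0444 mm².
Q = v·A = 104 × 0.0444 = 4.62 mm³/s.

4.62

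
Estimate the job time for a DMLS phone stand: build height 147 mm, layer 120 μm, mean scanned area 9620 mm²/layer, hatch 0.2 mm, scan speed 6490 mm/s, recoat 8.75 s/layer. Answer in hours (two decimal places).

Number of layers: 147 / 0.12 → 1225 (rounded up).
Per-layer scan distance = 9620 / 0.2, so 48100 mm.
Scan time per layer = 48100 / 6490 = 7.4114 s.
Per-layer time: 7.4114 + 8.75 → 16.1614 s.
Total: 1225 × 16.1614 s = 19797.715 s → 5.50 hours.

5.50 hours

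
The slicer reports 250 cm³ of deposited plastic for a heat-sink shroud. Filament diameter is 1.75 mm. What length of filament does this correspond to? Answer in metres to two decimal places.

A = π r² = π × 0.875² = 2.4053 mm².
L = 250000 mm³ / 2.4053 mm² = 103937.14 mm, i.e. 103.94 m.

103.94 m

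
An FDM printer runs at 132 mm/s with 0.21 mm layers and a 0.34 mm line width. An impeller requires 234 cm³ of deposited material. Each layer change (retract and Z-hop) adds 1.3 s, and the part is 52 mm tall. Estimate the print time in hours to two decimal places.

Line area: 0.21 × 0.34 → 0.0714 mm².
Path length: 234000 mm³ / 0.0714 mm² → 3277310.9 mm.
Print-move time: 3277310.9 / 132 → 24828.1 s.
Layer count = ceil(52 / 0.21) = 248.
Z-hop total: 248 × 1.3 → 322.4 s.
Altogether 24828.1 + 322.4 = 25150.5 s, i.e. 6.99 hours.

6.99 hours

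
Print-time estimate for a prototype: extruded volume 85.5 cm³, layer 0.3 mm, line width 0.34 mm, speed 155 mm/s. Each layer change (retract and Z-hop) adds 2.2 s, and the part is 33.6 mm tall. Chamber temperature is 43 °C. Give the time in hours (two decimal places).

1.57 hours

Extrusion cross-section: 0.3 × 0.34 → 0.102 mm².
Path length: 85500 mm³ / 0.102 mm² → 838235.3 mm.
Extrusion time: 838235.3 / 155 → 5408 s.
Number of layers: 33.6 / 0.3 → 112 (rounded up).
Non-print overhead = 112 × 2.2, so 246.4 s.
Total = 5408 + 246.4 = 5654.4 s = 1.57 hours.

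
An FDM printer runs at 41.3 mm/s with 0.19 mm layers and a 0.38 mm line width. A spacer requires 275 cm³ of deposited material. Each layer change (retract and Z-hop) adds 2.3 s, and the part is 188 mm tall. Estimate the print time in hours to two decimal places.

26.25 hours

Line area: 0.19 × 0.38 → 0.0722 mm².
Total extruded path = 275000/0.0722 = 3808864.3 mm.
Time extruding = 3808864.3 / 41.3 = 92224.3 s.
Layer count = ceil(188 / 0.19) = 990.
Non-print overhead: 990 × 2.3 → 2277 s.
Altogether 92224.3 + 2277 = 94501.3 s, i.e. 26.25 hours.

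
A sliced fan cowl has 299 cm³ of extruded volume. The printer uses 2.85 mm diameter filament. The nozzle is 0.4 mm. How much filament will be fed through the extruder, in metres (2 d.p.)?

A = π r² = π × 1.425² = 6.3794 mm².
L = 299000 mm³ / 6.3794 mm² = 46869.61 mm, i.e. 46.87 m.

46.87 m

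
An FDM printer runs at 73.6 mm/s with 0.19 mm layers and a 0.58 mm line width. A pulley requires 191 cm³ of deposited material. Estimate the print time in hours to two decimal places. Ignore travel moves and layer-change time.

6.54 hours

Line area: 0.19 × 0.58 → 0.1102 mm².
Total extruded path = 191000/0.1102 = 1733212.3 mm.
Time extruding = 1733212.3 / 73.6 = 23549.1 s.
That's 23549.1 s → 6.54 hours.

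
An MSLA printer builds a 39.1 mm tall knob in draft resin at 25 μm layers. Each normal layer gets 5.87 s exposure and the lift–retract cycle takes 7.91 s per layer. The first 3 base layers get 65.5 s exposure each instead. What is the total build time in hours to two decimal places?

Number of layers: 39.1 / 0.025 → 1564 (rounded up).
Bottom layers: 3 × (65.5 + 7.91) → 220.23 s.
Regular layers = 1561 × (5.87 + 7.91), so 21510.58 s.
Sum: 220.23 + 21510.58 = 21730.81 s → 6.04 hours.

6.04 hours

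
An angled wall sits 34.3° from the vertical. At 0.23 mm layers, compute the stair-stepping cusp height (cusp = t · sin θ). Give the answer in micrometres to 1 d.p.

sin(34.3°) = 0.5635, so cusp = 0.23 × 0.5635 = 0.129605 mm → 129.6 μm.

129.6 μm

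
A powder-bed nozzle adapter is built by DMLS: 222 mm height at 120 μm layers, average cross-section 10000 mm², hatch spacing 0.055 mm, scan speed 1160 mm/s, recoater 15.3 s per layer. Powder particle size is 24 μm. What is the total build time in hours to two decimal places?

88.41 hours

Number of layers: 222 / 0.12 → 1850 (rounded up).
Scan path per layer = 10000 / 0.055, so 181818.2 mm.
Per-layer scan time = 181818.2 / 1160 = 156.7398 s.
Layer cycle: 156.7398 + 15.3 → 172.0398 s.
Total: 1850 × 172.0398 s = 318273.63 s → 88.41 hours.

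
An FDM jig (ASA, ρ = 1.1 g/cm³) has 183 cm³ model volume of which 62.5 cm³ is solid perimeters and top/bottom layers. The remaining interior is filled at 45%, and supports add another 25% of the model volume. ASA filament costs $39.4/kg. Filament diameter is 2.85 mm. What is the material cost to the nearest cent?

$7.04

Volume inside the shell: 183 − 62.5 → 120.5 cm³.
Deposited infill = 0.45 × 120.5, so 54.225 cm³.
Support: 0.25 × 183 → 45.75 cm³.
Total printed volume: 62.5 + 54.225 + 45.75 → 162.475 cm³.
Mass: 162.475 × 1.1 → 178.7225 g.
Cost = 178.7225 g / 1000 × $39.4/kg = $7.04.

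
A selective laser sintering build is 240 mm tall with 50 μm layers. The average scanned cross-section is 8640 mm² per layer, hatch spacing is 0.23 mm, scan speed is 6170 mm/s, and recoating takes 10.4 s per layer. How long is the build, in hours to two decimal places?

Number of layers: 240 / 0.05 → 4800 (rounded up).
Per-layer scan distance: 8640 / 0.23 → 37565.2 mm.
Per-layer scan time = 37565.2 / 6170, so 6.0884 s.
Per-layer time = 6.0884 + 10.4, so 16.4884 s.
Total: 4800 × 16.4884 s = 79144.32 s → 21.98 hours.

21.98 hours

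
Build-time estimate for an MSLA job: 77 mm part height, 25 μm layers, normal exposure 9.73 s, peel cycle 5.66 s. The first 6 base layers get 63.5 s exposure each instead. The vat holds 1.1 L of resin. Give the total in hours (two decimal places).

13.26 hours

Layer count = ceil(77 / 0.025) = 3080.
Bottom layers = 6 × (63.5 + 5.66) = 414.96 s.
Normal layers = 3074 × (9.73 + 5.66) = 47308.86 s.
Sum: 414.96 + 47308.86 = 47723.82 s → 13.26 hours.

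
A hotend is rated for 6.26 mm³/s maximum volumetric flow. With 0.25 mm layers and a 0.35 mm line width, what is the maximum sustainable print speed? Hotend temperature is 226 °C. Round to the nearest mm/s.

72 mm/s

A = 0.25 × 0.35 = 0.0875 mm².
Max speed = 6.26 / 0.0875 = 71.54 ≈ 72 mm/s.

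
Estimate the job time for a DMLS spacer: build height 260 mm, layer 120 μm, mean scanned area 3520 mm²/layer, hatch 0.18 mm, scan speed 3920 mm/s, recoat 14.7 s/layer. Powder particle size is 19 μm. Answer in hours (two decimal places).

11.85 hours

Layers = ⌈260/0.12⌉ = 2167.
Hatch length per layer = 3520 / 0.18, so 19555.6 mm.
Scan time per layer = 19555.6 / 3920, so 4.9887 s.
Time per layer = 4.9887 + 14.7, so 19.6887 s.
Build time = 2167 × 19.6887 = 42665.4129 s = 11.85 hours.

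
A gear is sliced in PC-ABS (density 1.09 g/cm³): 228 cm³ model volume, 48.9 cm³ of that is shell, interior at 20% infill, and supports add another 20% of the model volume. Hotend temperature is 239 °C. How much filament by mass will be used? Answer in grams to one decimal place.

Volume inside the shell: 228 − 48.9 → 179.1 cm³.
Infill deposited = 0.20 × 179.1, so 35.82 cm³.
Support = 0.20 × 228, so 45.6 cm³.
Total printed volume: 48.9 + 35.82 + 45.6 → 130.32 cm³.
Mass = 130.32 × 1.09 = 142.0488 g.

142.0 g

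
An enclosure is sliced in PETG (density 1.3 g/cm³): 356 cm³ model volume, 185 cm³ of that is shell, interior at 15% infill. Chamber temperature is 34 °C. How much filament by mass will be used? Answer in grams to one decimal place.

273.8 g

Volume inside the shell: 356 − 185 → 171 cm³.
Deposited infill: 0.15 × 171 → 25.65 cm³.
Total extruded = 185 + 25.65 = 210.65 cm³.
Mass = 210.65 × 1.3, so 273.845 g.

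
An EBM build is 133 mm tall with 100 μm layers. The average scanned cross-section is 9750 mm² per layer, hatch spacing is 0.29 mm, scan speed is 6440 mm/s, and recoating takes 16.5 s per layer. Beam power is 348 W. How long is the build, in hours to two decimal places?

Number of layers: 133 / 0.1 → 1330 (rounded up).
Per-layer scan distance = 9750 / 0.29 = 33620.7 mm.
Beam time per layer = 33620.7 / 6440 = 5.2206 s.
Time per layer = 5.2206 + 16.5, so 21.7206 s.
1330 layers × 21.7206 s/layer = 28888.398 s, i.e. 8.02 hours.

8.02 hours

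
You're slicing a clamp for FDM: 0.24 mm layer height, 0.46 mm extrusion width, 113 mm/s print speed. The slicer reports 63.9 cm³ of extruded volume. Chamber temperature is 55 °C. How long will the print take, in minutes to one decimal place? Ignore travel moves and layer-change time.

Line area = 0.24 × 0.46, so 0.1104 mm².
Total extruded path = 63900/0.1104 = 578804.3 mm.
Time extruding: 578804.3 / 113 → 5122.2 s.
In the requested units: 5122.2 s = 85.4 minutes.

85.4 minutes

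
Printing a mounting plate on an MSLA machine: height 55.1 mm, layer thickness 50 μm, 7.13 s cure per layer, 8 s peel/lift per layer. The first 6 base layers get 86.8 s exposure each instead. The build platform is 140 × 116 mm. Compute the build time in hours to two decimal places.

4.76 hours

Number of layers: 55.1 / 0.05 → 1102 (rounded up).
Burn-in layers = 6 × (86.8 + 8) = 568.8 s.
Regular layers: 1096 × (7.13 + 8) → 16582.48 s.
Sum: 568.8 + 16582.48 = 17151.28 s → 4.76 hours.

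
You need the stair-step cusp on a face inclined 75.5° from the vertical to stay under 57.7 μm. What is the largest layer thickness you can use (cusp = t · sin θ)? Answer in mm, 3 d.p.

sin(75.5°) = 0.9681; t_max = 0.0577/0.9681 = 0.060 mm.

0.060 mm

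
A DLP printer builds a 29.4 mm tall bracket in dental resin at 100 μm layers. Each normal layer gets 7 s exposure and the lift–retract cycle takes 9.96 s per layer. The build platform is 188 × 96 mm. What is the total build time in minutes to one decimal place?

83.1 minutes

Layer count = ceil(29.4 / 0.1) = 294.
Each layer takes = 7 + 9.96 = 16.96 s.
Build time: 294 × 16.96 s = 4986.24 s, i.e. 83.1 minutes.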